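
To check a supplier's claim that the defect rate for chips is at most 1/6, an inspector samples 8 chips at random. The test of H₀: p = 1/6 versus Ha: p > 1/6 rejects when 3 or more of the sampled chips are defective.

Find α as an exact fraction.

75497/559872

α = P(reject H₀ | H₀ true) = P(Y ≥ 3 | p = 1/6), Y ~ Binomial(8, 1/6).
Via the complement, α = 1 − Σ_{j=0}^{2} C(8,j)(1/6)^j(5/6)^{8-j} = 75497/559872.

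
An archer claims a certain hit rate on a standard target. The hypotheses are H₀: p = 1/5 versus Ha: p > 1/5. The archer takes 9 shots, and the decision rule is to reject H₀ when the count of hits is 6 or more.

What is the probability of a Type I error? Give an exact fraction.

α = P(reject H₀ | H₀ true) = P(K ≥ 6 | p = 1/5), with K ~ Binomial(9, 1/5).
P(K ≥ 6) = Σ_{j=6}^{9} C(9,j)·(1/5)^j·(4/5)^{9-j} = 5989/1953125.

5989/1953125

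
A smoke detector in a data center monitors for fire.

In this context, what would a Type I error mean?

With the conventional null hypothesis that there is no fire:
A Type I error is rejecting H₀ when H₀ is true.
Here that means sounding the alarm and evacuating the building when actually there is no fire.

A Type I error would mean concluding that there is a fire when in fact there is no fire.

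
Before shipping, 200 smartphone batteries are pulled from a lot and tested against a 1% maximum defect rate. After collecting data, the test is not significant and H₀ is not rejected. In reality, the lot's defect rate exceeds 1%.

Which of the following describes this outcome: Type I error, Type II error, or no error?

The conventional null hypothesis here is that the lot's defect rate is 1% (within specification).
H₀ was not rejected, but H₀ is actually false.
Failing to reject a false null hypothesis is a Type II error (false negative).

Type II error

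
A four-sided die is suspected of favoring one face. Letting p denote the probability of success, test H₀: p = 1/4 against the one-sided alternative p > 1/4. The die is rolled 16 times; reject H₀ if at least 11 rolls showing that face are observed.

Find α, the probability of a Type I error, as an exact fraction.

α = P(reject H₀ | H₀ true) = P(X ≥ 11 | p = 1/4), with X ~ Binomial(16, 1/4).
Adding the binomial terms for j = 11 through 16 with p = 1/4 yields 1225093/4294967296.

1225093/4294967296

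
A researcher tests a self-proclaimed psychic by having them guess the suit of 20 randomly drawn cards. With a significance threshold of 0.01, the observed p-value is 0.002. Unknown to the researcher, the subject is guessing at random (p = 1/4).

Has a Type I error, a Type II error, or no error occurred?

The conventional null hypothesis is that the subject is guessing at random (p = 1/4).
Since p = 0.002 < α = 0.01, H₀ is rejected.
H₀ is true (actually the subject is guessing at random (p = 1/4)).
Rejecting a true H₀ is a Type I error.

Type I error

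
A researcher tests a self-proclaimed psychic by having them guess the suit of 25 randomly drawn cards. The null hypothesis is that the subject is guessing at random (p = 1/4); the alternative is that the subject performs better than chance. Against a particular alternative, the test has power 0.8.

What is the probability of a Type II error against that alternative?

0.2

Power = 1 − β, so β = 1 − 0.8 = 0.2.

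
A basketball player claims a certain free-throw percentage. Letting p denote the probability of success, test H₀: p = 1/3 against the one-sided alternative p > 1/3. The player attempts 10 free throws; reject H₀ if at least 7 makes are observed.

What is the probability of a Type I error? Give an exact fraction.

43/2187

Under H₀, K ~ Binomial(10, 1/3), and α = P(K ≥ 7).
Adding the binomial terms for j = 7 through 10 with p = 1/3 yields 43/2187.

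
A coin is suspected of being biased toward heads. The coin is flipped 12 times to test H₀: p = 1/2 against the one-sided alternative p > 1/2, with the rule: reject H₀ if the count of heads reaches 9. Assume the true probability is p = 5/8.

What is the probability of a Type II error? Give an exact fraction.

A Type II error is failing to reject when Ha holds: with p = 5/8, β = P(X ≤ 8).
Equivalently, β = 1 − P(X ≥ 9) = 49315179861/68719476736.

49315179861/68719476736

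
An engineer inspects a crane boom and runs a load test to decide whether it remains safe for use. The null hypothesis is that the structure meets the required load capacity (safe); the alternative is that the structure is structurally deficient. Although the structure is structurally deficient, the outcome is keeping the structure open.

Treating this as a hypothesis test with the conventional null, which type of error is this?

'Keeping the structure open' corresponds to failing to reject H₀.
H₀ was not rejected but H₀ is false — a Type II error (false negative).

Type II error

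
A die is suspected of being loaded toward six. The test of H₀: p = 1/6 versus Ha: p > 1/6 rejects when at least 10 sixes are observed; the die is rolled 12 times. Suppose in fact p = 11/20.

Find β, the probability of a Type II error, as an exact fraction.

β = P(fail to reject H₀ | Ha true) = P(K ≤ 9 | p = 11/20), K ~ Binomial(12, 11/20).
Summing C(12,j)·(11/20)^j·(9/20)^{12-j} for j = 0..9 gives 784677287856069/819200000000000.

784677287856069/819200000000000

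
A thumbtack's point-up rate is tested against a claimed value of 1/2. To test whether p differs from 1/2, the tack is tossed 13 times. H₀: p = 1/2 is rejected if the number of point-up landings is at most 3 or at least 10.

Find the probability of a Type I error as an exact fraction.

α = P(X ≤ 3 or X ≥ 10 | p = 1/2), X ~ Binomial(13, 1/2).
The two tails are symmetric, so α = 2·(1 + 13 + 78 + 286)/2^13 = 756/8192 = 189/2048.

189/2048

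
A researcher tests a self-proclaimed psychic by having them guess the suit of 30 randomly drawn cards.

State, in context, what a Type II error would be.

With the conventional null hypothesis that the subject is guessing at random (p = 1/4):
A Type II error is failing to reject H₀ when H₀ is false.
Here that means concluding there is no evidence of ability when actually the subject performs better than chance.

A Type II error would mean concluding that the subject is guessing at random (p = 1/4) (or at least failing to establish that the subject performs better than chance) when in fact the subject performs better than chance.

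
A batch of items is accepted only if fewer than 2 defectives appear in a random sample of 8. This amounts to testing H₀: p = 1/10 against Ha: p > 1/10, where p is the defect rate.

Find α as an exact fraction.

18689527/100000000

Under H₀, K ~ Binomial(8, 1/10); the Type I error rate is P(K ≥ 2).
α = 1 − P(K ≤ 1) = 1 − 81310473/100000000 = 18689527/100000000.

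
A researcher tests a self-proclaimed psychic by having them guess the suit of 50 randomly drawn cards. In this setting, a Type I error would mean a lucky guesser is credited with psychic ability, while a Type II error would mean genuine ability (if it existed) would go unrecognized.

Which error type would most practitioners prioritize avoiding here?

The Type I consequence (a lucky guesser is credited with psychic ability) is more severe than the Type II consequence (genuine ability (if it existed) would go unrecognized).

Type I error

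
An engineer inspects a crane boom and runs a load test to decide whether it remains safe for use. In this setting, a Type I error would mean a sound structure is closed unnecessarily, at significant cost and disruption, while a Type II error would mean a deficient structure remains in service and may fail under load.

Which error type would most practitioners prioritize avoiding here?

The Type II consequence (a deficient structure remains in service and may fail under load) is more severe than the Type I consequence (a sound structure is closed unnecessarily, at significant cost and disruption).

Type II error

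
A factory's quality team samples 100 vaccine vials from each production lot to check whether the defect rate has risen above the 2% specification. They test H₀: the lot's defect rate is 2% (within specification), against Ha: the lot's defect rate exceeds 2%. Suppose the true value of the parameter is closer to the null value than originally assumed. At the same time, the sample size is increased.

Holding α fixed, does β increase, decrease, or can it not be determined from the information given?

The first change alone would make β increase; the second alone would make β decrease. Which effect dominates depends on the magnitudes, which are not given.

Cannot be determined from the information given.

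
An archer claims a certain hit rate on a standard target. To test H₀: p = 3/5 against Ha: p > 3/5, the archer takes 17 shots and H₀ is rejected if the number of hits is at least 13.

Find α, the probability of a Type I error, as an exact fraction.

19225941057/152587890625

Under H₀, K ~ Binomial(17, 3/5), and α = P(K ≥ 13).
Summing C(17,j)(3/5)^j(2/5)^{17−j} for j = 13,…,17 gives 19225941057/152587890625.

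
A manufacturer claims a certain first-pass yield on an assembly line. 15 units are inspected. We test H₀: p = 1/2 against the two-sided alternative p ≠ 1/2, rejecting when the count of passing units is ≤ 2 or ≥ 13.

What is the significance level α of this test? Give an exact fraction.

Under H₀, S ~ Binomial(15, 1/2); α is the probability of landing in either tail, P(S ≤ 2) + P(S ≥ 13).
The two tails are symmetric, so α = 2·(1 + 15 + 105)/2^15 = 242/32768 = 121/16384.

121/16384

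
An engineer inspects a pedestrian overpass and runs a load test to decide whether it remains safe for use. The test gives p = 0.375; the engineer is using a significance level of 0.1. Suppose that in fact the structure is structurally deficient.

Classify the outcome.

The conventional null hypothesis is that the structure meets the required load capacity (safe).
Since p = 0.375 ≥ α = 0.1, H₀ is not rejected.
H₀ is false (actually the structure is structurally deficient).
Failing to reject a false H₀ is a Type II error.

Type II error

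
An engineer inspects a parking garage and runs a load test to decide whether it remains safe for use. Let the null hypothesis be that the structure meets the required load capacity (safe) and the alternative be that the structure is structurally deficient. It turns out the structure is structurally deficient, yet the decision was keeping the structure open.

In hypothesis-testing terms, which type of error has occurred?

'Keeping the structure open' corresponds to failing to reject H₀.
H₀ was not rejected but H₀ is false — a Type II error (false negative).

Type II error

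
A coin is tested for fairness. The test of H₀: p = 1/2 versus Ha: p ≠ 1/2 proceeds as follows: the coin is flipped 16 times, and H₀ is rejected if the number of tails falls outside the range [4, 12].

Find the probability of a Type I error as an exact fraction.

697/32768

α = P(X ≤ 3 or X ≥ 13 | p = 1/2), X ~ Binomial(16, 1/2).
The two tails are symmetric, so α = 2·(1 + 16 + 120 + 560)/2^16 = 1394/65536 = 697/32768.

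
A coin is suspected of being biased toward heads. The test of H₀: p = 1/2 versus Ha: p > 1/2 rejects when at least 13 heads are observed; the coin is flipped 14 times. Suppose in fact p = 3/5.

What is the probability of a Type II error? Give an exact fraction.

6054091612/6103515625

Under the alternative p = 3/5, Y ~ Binomial(14, 3/5); β is the probability the test does not reject, P(Y < 13).
Summing C(14,j)·(3/5)^j·(2/5)^{14-j} for j = 0..12 gives 6054091612/6103515625.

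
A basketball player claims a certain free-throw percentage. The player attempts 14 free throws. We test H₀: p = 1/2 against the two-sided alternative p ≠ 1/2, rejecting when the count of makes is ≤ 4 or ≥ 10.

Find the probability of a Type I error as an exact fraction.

1471/8192

The significance level is the null-hypothesis probability of the rejection region {≤4} ∪ {≥10}.
Each tail has probability (1 + 14 + 91 + 364 + 1001)/16384; doubling gives α = 2942/16384 = 1471/8192.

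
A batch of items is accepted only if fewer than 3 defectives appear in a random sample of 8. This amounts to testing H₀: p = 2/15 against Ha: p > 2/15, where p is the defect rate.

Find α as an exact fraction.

α = P(reject H₀ | H₀ true) = P(K ≥ 3 | p = 2/15), K ~ Binomial(8, 2/15).
Computing the lower-tail complement: 1 − 786769867/854296875 = 67527008/854296875.

67527008/854296875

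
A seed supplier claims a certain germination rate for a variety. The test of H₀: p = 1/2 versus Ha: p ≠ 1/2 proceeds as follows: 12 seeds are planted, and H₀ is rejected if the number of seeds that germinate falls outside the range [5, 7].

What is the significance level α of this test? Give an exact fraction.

The significance level is the null-hypothesis probability of the rejection region {≤4} ∪ {≥8}.
Each tail has probability (1 + 12 + 66 + 220 + 495)/4096; doubling gives α = 1588/4096 = 397/1024.

397/1024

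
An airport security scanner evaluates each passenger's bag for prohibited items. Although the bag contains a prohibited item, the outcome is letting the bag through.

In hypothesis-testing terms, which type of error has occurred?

Type II error

The null hypothesis here is that the bag contains no prohibited items.
'Letting the bag through' corresponds to failing to reject H₀.
H₀ was not rejected but H₀ is false — a Type II error (false negative).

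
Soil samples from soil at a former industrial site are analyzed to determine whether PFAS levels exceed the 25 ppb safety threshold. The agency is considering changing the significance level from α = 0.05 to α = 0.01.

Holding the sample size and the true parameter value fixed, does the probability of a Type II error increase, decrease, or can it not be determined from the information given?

Tightening α shrinks the rejection region. When Ha holds, fewer sample outcomes clear the stricter threshold, so more fall in the acceptance region.

It increases.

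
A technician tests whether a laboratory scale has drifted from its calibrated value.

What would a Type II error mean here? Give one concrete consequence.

A Type II error would mean concluding that the instrument is correctly calibrated (or at least failing to establish that the instrument has drifted out of calibration) when in fact the instrument has drifted out of calibration. Consequence: an out-of-calibration instrument continues producing bad measurements.

With the conventional null hypothesis that the instrument is correctly calibrated:
A Type II error is failing to reject H₀ when H₀ is false.
Here that means leaving the instrument in service when actually the instrument has drifted out of calibration.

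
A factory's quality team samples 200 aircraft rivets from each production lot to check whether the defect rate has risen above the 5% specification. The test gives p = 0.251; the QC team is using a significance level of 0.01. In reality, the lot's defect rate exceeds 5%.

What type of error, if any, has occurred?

The conventional null hypothesis is that the lot's defect rate is 5% (within specification).
Since p = 0.251 ≥ α = 0.01, H₀ is not rejected.
H₀ is false (actually the lot's defect rate exceeds 5%).
Failing to reject a false H₀ is a Type II error.

Type II error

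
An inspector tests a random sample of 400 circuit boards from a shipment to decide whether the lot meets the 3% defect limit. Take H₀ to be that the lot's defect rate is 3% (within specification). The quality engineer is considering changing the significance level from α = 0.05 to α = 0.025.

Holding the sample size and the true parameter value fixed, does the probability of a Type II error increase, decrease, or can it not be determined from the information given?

It increases.

Lowering α raises the bar for rejection; under Ha, the test now fails to reject on outcomes it previously would have rejected.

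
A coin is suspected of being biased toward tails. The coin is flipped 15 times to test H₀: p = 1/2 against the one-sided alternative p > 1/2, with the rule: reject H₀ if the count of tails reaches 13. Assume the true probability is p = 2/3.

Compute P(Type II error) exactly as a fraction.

Under the alternative p = 2/3, X ~ Binomial(15, 2/3); β is the probability the test does not reject, P(X < 13).
Summing C(15,j)·(2/3)^j·(1/3)^{15-j} for j = 0..12 gives 13210219/14348907.

13210219/14348907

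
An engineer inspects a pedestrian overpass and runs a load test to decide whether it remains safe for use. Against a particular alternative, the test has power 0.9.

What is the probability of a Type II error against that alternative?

Power = 1 − β, so β = 1 − 0.9 = 0.1.

0.1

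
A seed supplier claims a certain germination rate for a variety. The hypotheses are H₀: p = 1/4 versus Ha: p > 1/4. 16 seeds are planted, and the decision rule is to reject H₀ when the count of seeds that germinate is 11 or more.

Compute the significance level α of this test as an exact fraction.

The Type I error probability is α = P(X ≥ 11) computed under H₀, where X ~ Binomial(16, 1/4).
Summing C(16,j)(1/4)^j(3/4)^{16−j} for j = 11,…,16 gives 1225093/4294967296.

1225093/4294967296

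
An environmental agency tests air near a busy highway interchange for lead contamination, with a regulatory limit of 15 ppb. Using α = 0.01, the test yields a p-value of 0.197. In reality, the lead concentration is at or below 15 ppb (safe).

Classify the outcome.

The conventional null hypothesis is that the lead concentration is at or below 15 ppb (safe).
Since p = 0.197 ≥ α = 0.01, H₀ is not rejected.
H₀ is true (actually the lead concentration is at or below 15 ppb (safe)).
The decision matches the true state — no error.

Neither — the decision is correct.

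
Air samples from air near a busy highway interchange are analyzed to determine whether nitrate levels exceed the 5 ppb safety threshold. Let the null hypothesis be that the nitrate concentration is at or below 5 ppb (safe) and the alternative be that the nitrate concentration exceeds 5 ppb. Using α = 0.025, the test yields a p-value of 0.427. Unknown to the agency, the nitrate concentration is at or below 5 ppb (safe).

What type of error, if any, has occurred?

Neither — the decision is correct.

Since p = 0.427 ≥ α = 0.025, H₀ is not rejected.
H₀ is true (actually the nitrate concentration is at or below 5 ppb (safe)).
The decision matches the true state — no error.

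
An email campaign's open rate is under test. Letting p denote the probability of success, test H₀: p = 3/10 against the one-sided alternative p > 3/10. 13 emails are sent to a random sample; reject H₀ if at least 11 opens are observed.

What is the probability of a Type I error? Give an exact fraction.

The Type I error probability is α = P(K ≥ 11) computed under H₀, where K ~ Binomial(13, 3/10).
Summing C(13,j)(3/10)^j(7/10)^{13−j} for j = 11,…,13 gives 90876411/1250000000000.

90876411/1250000000000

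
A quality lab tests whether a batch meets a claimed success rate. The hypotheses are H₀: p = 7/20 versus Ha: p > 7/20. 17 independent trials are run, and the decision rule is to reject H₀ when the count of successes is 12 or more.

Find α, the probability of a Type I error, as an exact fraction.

9879295987937618781/3276800000000000000000

α = P(reject H₀ | H₀ true) = P(Y ≥ 12 | p = 7/20), with Y ~ Binomial(17, 7/20).
P(Y ≥ 12) = Σ_{j=12}^{17} C(17,j)·(7/20)^j·(13/20)^{17-j} = 9879295987937618781/3276800000000000000000.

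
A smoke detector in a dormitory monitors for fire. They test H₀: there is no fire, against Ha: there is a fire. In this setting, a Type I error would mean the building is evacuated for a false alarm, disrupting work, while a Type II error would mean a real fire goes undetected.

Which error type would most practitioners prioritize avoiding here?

Type II error

The Type II consequence (a real fire goes undetected) is more severe than the Type I consequence (the building is evacuated for a false alarm, disrupting work).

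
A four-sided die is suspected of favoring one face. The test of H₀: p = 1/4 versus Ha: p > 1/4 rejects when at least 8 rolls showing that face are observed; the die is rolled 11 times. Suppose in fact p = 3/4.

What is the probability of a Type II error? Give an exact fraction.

β = P(fail to reject H₀ | Ha true) = P(Y ≤ 7 | p = 3/4), Y ~ Binomial(11, 3/4).
Equivalently, β = 1 − P(Y ≥ 8) = 150311/524288.

150311/524288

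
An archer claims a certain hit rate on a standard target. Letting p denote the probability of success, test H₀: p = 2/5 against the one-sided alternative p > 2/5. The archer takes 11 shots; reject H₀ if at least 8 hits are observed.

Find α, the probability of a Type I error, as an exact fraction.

The Type I error probability is α = P(K ≥ 8) computed under H₀, where K ~ Binomial(11, 2/5).
Summing C(11,j)(2/5)^j(3/5)^{11−j} for j = 8,…,11 gives 285952/9765625.

285952/9765625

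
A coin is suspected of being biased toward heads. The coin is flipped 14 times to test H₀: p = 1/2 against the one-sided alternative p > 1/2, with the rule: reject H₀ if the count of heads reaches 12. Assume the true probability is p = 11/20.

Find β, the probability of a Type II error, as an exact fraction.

Under the alternative p = 11/20, K ~ Binomial(14, 11/20); β is the probability the test does not reject, P(K < 12).
Summing C(14,j)·(11/20)^j·(9/20)^{14-j} for j = 0..11 gives 805268516435735481/819200000000000000.

805268516435735481/819200000000000000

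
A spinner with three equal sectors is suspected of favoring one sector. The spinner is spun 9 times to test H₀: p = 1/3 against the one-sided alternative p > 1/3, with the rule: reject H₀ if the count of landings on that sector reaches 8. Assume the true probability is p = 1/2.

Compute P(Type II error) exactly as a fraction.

Under the alternative p = 1/2, S ~ Binomial(9, 1/2); β is the probability the test does not reject, P(S < 8).
Adding the binomial probabilities P(S=0)+…+P(S=7) at p = 1/2 gives 251/256.

251/256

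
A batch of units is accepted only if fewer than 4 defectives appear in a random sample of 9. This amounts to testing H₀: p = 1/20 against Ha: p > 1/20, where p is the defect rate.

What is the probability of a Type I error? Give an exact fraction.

The significance level is the probability, assuming p = 1/20, of seeing 4 or more defectives in 9 draws.
Via the complement, α = 1 − Σ_{j=0}^{3} C(9,j)(1/20)^j(19/20)^{9-j} = 82249561/128000000000.

82249561/128000000000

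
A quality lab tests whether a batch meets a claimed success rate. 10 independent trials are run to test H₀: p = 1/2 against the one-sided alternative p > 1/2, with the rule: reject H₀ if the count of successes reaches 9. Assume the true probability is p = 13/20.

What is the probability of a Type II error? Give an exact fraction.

9359826552041/10240000000000

Under the alternative p = 13/20, Y ~ Binomial(10, 13/20); β is the probability the test does not reject, P(Y < 9).
Summing C(10,j)·(13/20)^j·(7/20)^{10-j} for j = 0..8 gives 9359826552041/10240000000000.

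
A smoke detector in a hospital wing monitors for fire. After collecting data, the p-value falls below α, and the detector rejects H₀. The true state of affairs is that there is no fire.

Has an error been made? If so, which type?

Type I error

The conventional null hypothesis here is that there is no fire.
H₀ was rejected, but H₀ is actually true.
Rejecting a true null hypothesis is a Type I error (false positive).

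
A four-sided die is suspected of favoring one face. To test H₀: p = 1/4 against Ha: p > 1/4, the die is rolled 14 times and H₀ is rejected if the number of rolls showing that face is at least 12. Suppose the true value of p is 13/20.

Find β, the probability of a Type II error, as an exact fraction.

A Type II error is failing to reject when Ha holds: with p = 13/20, β = P(S ≤ 11).
Equivalently, β = 1 − P(S ≥ 12) = 750447350803558569/819200000000000000.

750447350803558569/819200000000000000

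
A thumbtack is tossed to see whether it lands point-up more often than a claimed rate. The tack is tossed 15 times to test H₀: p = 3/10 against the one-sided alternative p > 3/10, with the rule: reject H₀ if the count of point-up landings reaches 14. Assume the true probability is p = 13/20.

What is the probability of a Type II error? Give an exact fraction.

16151694793243741949/16384000000000000000

A Type II error is failing to reject when Ha holds: with p = 13/20, β = P(X ≤ 13).
Adding the binomial probabilities P(X=0)+…+P(X=13) at p = 13/20 gives 16151694793243741949/16384000000000000000.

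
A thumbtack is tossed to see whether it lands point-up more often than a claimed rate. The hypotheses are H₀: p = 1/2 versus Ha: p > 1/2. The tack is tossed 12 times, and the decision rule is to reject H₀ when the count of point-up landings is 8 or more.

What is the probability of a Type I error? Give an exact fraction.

α = P(reject H₀ | H₀ true) = P(X ≥ 8 | p = 1/2), with X ~ Binomial(12, 1/2).
Summing the upper tail: (495 + 220 + 66 + 12 + 1) / 2^12 = 794/4096 = 397/2048.

397/2048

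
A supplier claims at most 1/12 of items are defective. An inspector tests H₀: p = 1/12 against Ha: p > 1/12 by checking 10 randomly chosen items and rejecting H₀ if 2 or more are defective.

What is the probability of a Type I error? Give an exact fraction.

α = P(reject H₀ | H₀ true) = P(K ≥ 2 | p = 1/12), K ~ Binomial(10, 1/12).
Via the complement, α = 1 − Σ_{j=0}^{1} C(10,j)(1/12)^j(11/12)^{10-j} = 4133487571/20639121408.

4133487571/20639121408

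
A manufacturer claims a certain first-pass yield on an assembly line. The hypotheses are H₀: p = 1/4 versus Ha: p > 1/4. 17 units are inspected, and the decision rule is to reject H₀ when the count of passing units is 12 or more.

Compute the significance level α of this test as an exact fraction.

α = P(reject H₀ | H₀ true) = P(K ≥ 12 | p = 1/4), with K ~ Binomial(17, 1/4).
Summing C(17,j)(1/4)^j(3/4)^{17−j} for j = 12,…,17 gives 429025/4294967296.

429025/4294967296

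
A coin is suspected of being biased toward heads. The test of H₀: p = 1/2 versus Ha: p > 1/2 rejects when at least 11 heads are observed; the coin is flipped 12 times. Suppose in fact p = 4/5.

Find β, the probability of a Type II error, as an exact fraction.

177031761/244140625

Under the alternative p = 4/5, S ~ Binomial(12, 4/5); β is the probability the test does not reject, P(S < 11).
Equivalently, β = 1 − P(S ≥ 11) = 177031761/244140625.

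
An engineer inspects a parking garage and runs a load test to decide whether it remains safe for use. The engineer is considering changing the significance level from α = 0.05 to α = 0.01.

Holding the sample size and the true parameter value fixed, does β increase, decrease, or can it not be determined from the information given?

Tightening α shrinks the rejection region. When Ha holds, fewer sample outcomes clear the stricter threshold, so more fall in the acceptance region.

It increases.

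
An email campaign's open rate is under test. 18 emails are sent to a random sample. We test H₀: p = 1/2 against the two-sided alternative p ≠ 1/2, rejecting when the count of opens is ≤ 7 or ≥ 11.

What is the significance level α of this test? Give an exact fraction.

15751/32768

α = P(X ≤ 7 or X ≥ 11 | p = 1/2), X ~ Binomial(18, 1/2).
The two tails are symmetric, so α = 2·(1 + 18 + 153 + 816 + 3060 + 8568 + 18564 + 31824)/2^18 = 126008/262144 = 15751/32768.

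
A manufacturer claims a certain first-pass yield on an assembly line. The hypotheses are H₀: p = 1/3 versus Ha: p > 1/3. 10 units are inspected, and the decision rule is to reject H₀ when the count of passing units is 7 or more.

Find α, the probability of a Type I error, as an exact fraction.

43/2187

α = P(reject H₀ | H₀ true) = P(S ≥ 7 | p = 1/3), with S ~ Binomial(10, 1/3).
Adding the binomial terms for j = 7 through 10 with p = 1/3 yields 43/2187.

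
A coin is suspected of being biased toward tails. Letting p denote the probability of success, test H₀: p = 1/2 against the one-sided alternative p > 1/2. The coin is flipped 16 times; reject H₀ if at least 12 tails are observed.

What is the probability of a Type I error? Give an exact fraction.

2517/65536

The Type I error probability is α = P(S ≥ 12) computed under H₀, where S ~ Binomial(16, 1/2).
Summing the upper tail: (1820 + 560 + 120 + 16 + 1) / 2^16 = 2517/65536.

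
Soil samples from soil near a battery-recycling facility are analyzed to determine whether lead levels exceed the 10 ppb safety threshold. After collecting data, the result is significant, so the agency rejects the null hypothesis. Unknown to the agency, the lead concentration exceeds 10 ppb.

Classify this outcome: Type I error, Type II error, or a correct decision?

The conventional null hypothesis here is that the lead concentration is at or below 10 ppb (safe).
The test rejected a false H₀ — the decision matches the true state.

No error (correct decision).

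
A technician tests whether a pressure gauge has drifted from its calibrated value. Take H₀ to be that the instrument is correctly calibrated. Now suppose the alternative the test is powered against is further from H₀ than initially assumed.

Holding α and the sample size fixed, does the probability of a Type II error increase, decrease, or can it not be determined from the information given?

A larger true effect moves the Ha sampling distribution further from the H₀ critical value, making rejection more likely when Ha is true.

It decreases.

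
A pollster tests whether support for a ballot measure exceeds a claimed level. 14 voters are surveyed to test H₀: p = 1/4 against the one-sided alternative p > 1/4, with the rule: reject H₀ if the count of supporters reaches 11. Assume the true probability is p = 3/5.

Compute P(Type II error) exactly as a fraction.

5344795024/6103515625

β = P(fail to reject H₀ | Ha true) = P(K ≤ 10 | p = 3/5), K ~ Binomial(14, 3/5).
Summing C(14,j)·(3/5)^j·(2/5)^{14-j} for j = 0..10 gives 5344795024/6103515625.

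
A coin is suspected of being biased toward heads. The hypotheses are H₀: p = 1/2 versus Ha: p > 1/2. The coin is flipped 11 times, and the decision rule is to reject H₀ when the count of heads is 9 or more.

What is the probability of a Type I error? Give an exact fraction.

67/2048

Under H₀, Y ~ Binomial(11, 1/2), and α = P(Y ≥ 9).
That's C(11,9) + C(11,10) + C(11,11) over 2^11, i.e. (55 + 11 + 1)/2048 = 67/2048.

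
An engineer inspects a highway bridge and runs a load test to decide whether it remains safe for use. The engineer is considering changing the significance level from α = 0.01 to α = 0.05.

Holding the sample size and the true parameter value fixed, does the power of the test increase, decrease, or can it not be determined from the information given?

It increases.

A larger α widens the rejection region, so when the alternative is true more outcomes lead to rejection — failing to reject becomes less likely.
Since power = 1 − β and β decreases, power increases.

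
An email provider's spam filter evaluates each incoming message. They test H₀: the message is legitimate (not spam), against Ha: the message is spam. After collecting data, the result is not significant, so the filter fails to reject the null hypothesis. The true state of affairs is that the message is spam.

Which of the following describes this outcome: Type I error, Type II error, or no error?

Type II error

H₀ was not rejected, but H₀ is actually false.
Failing to reject a false null hypothesis is a Type II error (false negative).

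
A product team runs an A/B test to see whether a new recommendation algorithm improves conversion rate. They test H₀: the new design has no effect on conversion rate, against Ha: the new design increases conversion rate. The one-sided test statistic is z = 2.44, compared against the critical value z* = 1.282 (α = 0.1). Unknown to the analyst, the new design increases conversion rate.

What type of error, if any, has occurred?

No error — this is a correct decision.

Since z = 2.44 > z* = 1.282, H₀ is rejected.
H₀ is false (actually the new design increases conversion rate).
The decision matches the true state — no error.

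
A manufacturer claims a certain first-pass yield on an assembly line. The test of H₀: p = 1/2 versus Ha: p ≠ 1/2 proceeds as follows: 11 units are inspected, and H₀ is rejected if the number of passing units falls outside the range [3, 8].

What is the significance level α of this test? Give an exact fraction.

α = P(Y ≤ 2 or Y ≥ 9 | p = 1/2), Y ~ Binomial(11, 1/2).
By symmetry, α = 2·P(Y ≤ 2) = 2·(1 + 11 + 55)/2048 = 134/2048 = 67/1024.

67/1024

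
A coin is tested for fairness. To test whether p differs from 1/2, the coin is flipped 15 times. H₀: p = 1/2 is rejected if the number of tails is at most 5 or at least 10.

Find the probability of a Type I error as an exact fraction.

309/1024

Under H₀, S ~ Binomial(15, 1/2); α is the probability of landing in either tail, P(S ≤ 5) + P(S ≥ 10).
The two tails are symmetric, so α = 2·(1 + 15 + 105 + 455 + 1365 + 3003)/2^15 = 9888/32768 = 309/1024.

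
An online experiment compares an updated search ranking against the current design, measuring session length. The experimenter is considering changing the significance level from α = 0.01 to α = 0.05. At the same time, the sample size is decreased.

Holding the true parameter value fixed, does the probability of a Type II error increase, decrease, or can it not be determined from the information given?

Cannot be determined from the information given.

The first change alone would make β decrease; the second alone would make β increase. Which effect dominates depends on the magnitudes, which are not given.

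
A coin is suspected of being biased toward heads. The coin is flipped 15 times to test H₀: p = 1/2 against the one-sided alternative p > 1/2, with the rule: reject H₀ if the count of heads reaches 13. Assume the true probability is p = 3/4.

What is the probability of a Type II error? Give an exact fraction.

820244467/1073741824

β = P(fail to reject H₀ | Ha true) = P(S ≤ 12 | p = 3/4), S ~ Binomial(15, 3/4).
Summing C(15,j)·(3/4)^j·(1/4)^{15-j} for j = 0..12 gives 820244467/1073741824.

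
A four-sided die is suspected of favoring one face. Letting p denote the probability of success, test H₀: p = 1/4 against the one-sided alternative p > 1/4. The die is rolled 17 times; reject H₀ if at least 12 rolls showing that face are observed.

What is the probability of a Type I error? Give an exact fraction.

α = P(reject H₀ | H₀ true) = P(S ≥ 12 | p = 1/4), with S ~ Binomial(17, 1/4).
Adding the binomial terms for j = 12 through 17 with p = 1/4 yields 429025/4294967296.

429025/4294967296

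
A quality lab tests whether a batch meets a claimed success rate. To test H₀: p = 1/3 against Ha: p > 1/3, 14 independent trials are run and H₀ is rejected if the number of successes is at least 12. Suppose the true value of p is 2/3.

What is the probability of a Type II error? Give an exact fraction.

1426387/1594323

A Type II error is failing to reject when Ha holds: with p = 2/3, β = P(S ≤ 11).
Equivalently, β = 1 − P(S ≥ 12) = 1426387/1594323.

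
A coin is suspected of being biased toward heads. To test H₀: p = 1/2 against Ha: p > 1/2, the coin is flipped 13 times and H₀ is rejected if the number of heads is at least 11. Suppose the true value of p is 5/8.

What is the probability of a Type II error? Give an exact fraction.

Under the alternative p = 5/8, S ~ Binomial(13, 5/8); β is the probability the test does not reject, P(S < 11).
Adding the binomial probabilities P(S=0)+…+P(S=10) at p = 5/8 gives 252368141319/274877906944.

252368141319/274877906944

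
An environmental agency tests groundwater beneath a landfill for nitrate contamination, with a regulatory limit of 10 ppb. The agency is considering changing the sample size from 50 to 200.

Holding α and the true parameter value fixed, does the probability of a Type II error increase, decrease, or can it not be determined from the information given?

Increasing n separates the H₀ and Ha sampling distributions, so under Ha fewer outcomes land in the acceptance region.

It decreases.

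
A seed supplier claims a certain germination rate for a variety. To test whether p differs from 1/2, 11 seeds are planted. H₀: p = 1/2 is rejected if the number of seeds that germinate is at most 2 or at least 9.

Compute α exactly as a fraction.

α = P(Y ≤ 2 or Y ≥ 9 | p = 1/2), Y ~ Binomial(11, 1/2).
Each tail has probability (1 + 11 + 55)/2048; doubling gives α = 134/2048 = 67/1024.

67/1024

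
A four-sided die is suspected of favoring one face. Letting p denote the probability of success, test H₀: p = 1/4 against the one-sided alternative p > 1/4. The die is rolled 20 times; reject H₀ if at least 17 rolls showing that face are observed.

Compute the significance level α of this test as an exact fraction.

α = P(reject H₀ | H₀ true) = P(S ≥ 17 | p = 1/4), with S ~ Binomial(20, 1/4).
P(S ≥ 17) = Σ_{j=17}^{20} C(20,j)·(1/4)^j·(3/4)^{20-j} = 32551/1099511627776.

32551/1099511627776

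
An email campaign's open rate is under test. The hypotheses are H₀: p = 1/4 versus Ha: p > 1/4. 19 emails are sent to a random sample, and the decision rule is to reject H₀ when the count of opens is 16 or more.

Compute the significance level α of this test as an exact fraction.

α = P(reject H₀ | H₀ true) = P(S ≥ 16 | p = 1/4), with S ~ Binomial(19, 1/4).
Summing C(19,j)(1/4)^j(3/4)^{19−j} for j = 16,…,19 gives 1735/17179869184.

1735/17179869184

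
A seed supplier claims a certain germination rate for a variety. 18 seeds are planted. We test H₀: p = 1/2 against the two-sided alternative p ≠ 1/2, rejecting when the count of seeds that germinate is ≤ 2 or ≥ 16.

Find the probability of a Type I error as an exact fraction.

The significance level is the null-hypothesis probability of the rejection region {≤2} ∪ {≥16}.
The two tails are symmetric, so α = 2·(1 + 18 + 153)/2^18 = 344/262144 = 43/32768.

43/32768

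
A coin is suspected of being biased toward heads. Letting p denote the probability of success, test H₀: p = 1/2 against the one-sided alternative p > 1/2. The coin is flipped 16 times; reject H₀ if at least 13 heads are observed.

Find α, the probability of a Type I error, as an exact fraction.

The Type I error probability is α = P(X ≥ 13) computed under H₀, where X ~ Binomial(16, 1/2).
Summing the upper tail: (560 + 120 + 16 + 1) / 2^16 = 697/65536.

697/65536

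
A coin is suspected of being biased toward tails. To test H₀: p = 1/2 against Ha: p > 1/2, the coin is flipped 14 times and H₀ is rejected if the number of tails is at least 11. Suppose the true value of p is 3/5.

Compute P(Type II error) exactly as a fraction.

5344795024/6103515625

A Type II error is failing to reject when Ha holds: with p = 3/5, β = P(X ≤ 10).
Equivalently, β = 1 − P(X ≥ 11) = 5344795024/6103515625.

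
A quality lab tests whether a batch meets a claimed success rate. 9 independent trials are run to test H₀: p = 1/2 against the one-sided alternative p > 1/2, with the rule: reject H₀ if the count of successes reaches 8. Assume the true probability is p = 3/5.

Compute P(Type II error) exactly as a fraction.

A Type II error is failing to reject when Ha holds: with p = 3/5, β = P(S ≤ 7).
Equivalently, β = 1 − P(S ≥ 8) = 1815344/1953125.

1815344/1953125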